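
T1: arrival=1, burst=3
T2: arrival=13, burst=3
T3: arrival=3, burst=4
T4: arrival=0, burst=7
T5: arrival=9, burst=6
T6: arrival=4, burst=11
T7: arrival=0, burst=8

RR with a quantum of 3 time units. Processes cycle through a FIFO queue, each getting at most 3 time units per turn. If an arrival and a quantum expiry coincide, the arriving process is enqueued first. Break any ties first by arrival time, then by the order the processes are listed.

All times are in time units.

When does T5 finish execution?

Timeline: | T4 0-3 | T7 3-6 | T1 6-9 | T3 9-12 | T4 12-15 | T6 15-18 | T7 18-21 | T5 21-24 | T3 24-25 | T2 25-28 | T4 28-29 | T6 29-32 | T7 32-34 | T5 34-37 | T6 37-42 |
Completion: T1=9  T2=28  T3=25  T4=29  T5=37  T6=42  T7=34

37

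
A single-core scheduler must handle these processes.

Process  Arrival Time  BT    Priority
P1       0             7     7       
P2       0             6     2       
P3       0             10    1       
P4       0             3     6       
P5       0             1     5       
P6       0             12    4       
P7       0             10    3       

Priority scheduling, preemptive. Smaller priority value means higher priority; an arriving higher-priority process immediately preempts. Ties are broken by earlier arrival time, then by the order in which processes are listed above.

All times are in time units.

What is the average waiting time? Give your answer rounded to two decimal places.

Gantt: | P3 0-10 | P2 10-16 | P7 16-26 | P6 26-38 | P5 38-39 | P4 39-42 | P1 42-49 |
Completion: P1=49  P2=16  P3=10  P4=42  P5=39  P6=38  P7=26
Waiting times: P1=42, P2=10, P3=0, P4=39, P5=38, P6=26, P7=16
Average waiting = (42+10+0+39+38+26+16) / 7 = 171/7 = 24.43

24.43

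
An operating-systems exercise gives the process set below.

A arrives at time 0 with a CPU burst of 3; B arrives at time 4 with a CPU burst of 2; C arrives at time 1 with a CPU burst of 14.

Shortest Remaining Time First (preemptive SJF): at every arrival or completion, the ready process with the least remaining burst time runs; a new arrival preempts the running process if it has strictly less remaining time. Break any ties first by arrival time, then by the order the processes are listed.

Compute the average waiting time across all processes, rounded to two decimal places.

1.33

Timeline: | A 0-3 | C 3-4 | B 4-6 | C 6-19 |
Completion: A=3  B=6  C=19
Turnaround (C−A): A=3  B=2  C=18
Waiting times: A=0, B=0, C=4
Average waiting = (0+0+4) / 3 = 4/3 = 1.33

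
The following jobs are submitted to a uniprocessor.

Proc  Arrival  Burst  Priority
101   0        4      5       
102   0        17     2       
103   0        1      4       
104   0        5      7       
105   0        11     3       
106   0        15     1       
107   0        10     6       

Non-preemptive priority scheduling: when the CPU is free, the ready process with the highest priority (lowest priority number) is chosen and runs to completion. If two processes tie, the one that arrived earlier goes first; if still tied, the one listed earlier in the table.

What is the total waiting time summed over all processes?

Gantt: | 106 0-15 | 102 15-32 | 105 32-43 | 103 43-44 | 101 44-48 | 107 48-58 | 104 58-63 |
Completion: 101=48  102=32  103=44  104=63  105=43  106=15  107=58
Turnaround (C−A): 101=48  102=32  103=44  104=63  105=43  106=15  107=58
Waiting = turnaround − burst: 101=44, 102=15, 103=43, 104=58, 105=32, 106=0, 107=48
Total waiting = 44 + 15 + 43 + 58 + 32 + 0 + 48 = 240

240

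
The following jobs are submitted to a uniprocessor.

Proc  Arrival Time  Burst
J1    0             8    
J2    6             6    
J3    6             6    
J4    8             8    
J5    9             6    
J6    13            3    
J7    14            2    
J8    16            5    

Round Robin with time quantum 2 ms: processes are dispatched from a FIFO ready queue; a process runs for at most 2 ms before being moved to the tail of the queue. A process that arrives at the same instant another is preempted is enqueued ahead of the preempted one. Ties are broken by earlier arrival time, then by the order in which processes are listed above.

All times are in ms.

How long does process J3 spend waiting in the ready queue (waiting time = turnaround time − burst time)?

22

Gantt: | J1 0-6 | J2 6-8 | J3 8-10 | J1 10-12 | J4 12-14 | J2 14-16 | J5 16-18 | J3 18-20 | J6 20-22 | J7 22-24 | J4 24-26 | J8 26-28 | J2 28-30 | J5 30-32 | J3 32-34 | J6 34-35 | J4 35-37 | J8 37-39 | J5 39-41 | J4 41-43 | J8 43-44 |
Completion: J1=12  J2=30  J3=34  J4=43  J5=41  J6=35  J7=24  J8=44
Turnaround (C−A): J1=12  J2=24  J3=28  J4=35  J5=32  J6=22  J7=10  J8=28
Waiting(J3) = turnaround − burst = 28 − 6 = 22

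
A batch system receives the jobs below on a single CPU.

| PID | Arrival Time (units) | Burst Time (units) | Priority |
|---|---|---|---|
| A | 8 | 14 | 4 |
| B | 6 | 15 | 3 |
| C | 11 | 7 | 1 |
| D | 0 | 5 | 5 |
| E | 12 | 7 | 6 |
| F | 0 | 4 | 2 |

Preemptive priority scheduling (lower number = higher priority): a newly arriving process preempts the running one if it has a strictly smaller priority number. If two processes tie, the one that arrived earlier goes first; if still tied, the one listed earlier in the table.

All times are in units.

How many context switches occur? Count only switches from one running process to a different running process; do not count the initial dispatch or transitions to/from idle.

Timeline: | F 0-4 | D 4-6 | B 6-11 | C 11-18 | B 18-28 | A 28-42 | D 42-45 | E 45-52 |
Completion: A=42  B=28  C=18  D=45  E=52  F=4
Turnaround (C−A): A=34  B=22  C=7  D=45  E=40  F=4

7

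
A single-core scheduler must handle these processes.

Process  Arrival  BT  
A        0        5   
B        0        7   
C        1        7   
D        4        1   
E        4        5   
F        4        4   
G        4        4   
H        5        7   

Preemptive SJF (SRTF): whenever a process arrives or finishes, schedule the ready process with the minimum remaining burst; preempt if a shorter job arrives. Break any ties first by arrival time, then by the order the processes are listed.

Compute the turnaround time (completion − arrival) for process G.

Schedule: | A 0-5 | D 5-6 | F 6-10 | G 10-14 | E 14-19 | B 19-26 | C 26-33 | H 33-40 |
Completion: A=5  B=26  C=33  D=6  E=19  F=10  G=14  H=40
Turnaround (C−A): A=5  B=26  C=32  D=2  E=15  F=6  G=10  H=35
Turnaround(G) = completion − arrival = 14 − 4 = 10

10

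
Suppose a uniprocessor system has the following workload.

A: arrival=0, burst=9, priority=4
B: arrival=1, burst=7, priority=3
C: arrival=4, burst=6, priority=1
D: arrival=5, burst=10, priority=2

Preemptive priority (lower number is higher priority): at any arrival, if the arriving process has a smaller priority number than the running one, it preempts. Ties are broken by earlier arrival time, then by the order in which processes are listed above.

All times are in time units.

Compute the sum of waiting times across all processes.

Timeline: | A 0-1 | B 1-4 | C 4-10 | D 10-20 | B 20-24 | A 24-32 |
Completion: A=32  B=24  C=10  D=20
Waiting = turnaround − burst: A=23, B=16, C=0, D=5
Total waiting = 23 + 16 + 0 + 5 = 44

44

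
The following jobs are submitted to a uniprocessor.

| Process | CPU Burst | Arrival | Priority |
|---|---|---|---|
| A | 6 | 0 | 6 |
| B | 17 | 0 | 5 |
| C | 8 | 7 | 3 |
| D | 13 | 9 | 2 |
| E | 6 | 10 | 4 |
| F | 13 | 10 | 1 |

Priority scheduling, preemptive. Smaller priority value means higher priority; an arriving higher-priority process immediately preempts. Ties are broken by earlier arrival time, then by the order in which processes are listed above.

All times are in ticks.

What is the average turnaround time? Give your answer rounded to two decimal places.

38.33

Timeline: | B 0-7 | C 7-9 | D 9-10 | F 10-23 | D 23-35 | C 35-41 | E 41-47 | B 47-57 | A 57-63 |
Completion: A=63  B=57  C=41  D=35  E=47  F=23
Turnaround (C−A): A=63  B=57  C=34  D=26  E=37  F=13
Turnaround times: A=63, B=57, C=34, D=26, E=37, F=13
Average turnaround = (63+57+34+26+37+13) / 6 = 230/6 = 38.33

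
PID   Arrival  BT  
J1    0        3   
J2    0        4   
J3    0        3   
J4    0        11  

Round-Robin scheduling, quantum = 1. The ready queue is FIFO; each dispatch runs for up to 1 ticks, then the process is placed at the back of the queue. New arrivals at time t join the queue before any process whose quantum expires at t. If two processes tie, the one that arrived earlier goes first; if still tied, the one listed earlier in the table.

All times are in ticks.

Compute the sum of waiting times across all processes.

Gantt: | J1 0-1 | J2 1-2 | J3 2-3 | J4 3-4 | J1 4-5 | J2 5-6 | J3 6-7 | J4 7-8 | J1 8-9 | J2 9-10 | J3 10-11 | J4 11-12 | J2 12-13 | J4 13-21 |
Completion: J1=9  J2=13  J3=11  J4=21
Turnaround (C−A): J1=9  J2=13  J3=11  J4=21
Waiting = turnaround − burst: J1=6, J2=9, J3=8, J4=10
Total waiting = 6 + 9 + 8 + 10 = 33

33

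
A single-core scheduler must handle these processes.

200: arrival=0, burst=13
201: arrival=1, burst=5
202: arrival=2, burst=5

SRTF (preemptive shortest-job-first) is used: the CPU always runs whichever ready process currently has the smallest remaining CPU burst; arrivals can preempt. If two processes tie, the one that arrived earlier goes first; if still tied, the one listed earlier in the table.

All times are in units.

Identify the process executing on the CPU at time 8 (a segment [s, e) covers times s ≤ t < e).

202

Timeline: | 200 0-1 | 201 1-6 | 202 6-11 | 200 11-23 |
Completion: 200=23  201=6  202=11
Turnaround (C−A): 200=23  201=5  202=9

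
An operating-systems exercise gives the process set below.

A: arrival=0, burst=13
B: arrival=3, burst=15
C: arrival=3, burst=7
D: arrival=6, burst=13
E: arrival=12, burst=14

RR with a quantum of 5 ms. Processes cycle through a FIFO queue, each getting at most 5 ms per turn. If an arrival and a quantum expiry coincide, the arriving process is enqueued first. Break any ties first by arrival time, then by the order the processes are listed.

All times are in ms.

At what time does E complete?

62

Gantt: | A 0-5 | B 5-10 | C 10-15 | A 15-20 | D 20-25 | B 25-30 | E 30-35 | C 35-37 | A 37-40 | D 40-45 | B 45-50 | E 50-55 | D 55-58 | E 58-62 |
Completion: A=40  B=50  C=37  D=58  E=62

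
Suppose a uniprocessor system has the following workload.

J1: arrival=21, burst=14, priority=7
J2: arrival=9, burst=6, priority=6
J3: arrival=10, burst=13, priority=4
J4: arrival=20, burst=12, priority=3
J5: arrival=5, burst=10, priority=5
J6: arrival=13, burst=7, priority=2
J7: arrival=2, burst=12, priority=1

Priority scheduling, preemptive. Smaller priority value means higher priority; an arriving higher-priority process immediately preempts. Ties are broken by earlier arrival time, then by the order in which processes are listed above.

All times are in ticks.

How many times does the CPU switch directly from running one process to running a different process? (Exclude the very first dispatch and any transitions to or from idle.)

Gantt: | idle 0-2 | J7 2-14 | J6 14-21 | J4 21-33 | J3 33-46 | J5 46-56 | J2 56-62 | J1 62-76 |
Completion: J1=76  J2=62  J3=46  J4=33  J5=56  J6=21  J7=14
Turnaround (C−A): J1=55  J2=53  J3=36  J4=13  J5=51  J6=8  J7=12

6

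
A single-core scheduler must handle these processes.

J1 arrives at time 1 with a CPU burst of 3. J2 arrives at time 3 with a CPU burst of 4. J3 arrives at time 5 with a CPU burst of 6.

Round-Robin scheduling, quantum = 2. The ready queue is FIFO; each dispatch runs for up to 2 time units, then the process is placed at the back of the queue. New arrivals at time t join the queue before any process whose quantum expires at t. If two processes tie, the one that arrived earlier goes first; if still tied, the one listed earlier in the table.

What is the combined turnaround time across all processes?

21

Schedule: | idle 0-1 | J1 1-3 | J2 3-5 | J1 5-6 | J3 6-8 | J2 8-10 | J3 10-14 |
Completion: J1=6  J2=10  J3=14
Turnaround (C−A): J1=5  J2=7  J3=9
Turnaround = completion − arrival: J1=5, J2=7, J3=9
Total turnaround = 5 + 7 + 9 = 21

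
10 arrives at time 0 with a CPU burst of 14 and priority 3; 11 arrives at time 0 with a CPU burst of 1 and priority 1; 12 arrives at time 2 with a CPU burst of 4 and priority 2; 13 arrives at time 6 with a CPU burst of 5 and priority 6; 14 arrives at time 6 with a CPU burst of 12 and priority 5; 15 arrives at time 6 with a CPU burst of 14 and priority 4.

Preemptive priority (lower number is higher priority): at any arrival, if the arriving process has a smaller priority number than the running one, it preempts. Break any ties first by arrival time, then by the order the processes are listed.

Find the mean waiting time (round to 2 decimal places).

14.00

Timeline: | 11 0-1 | 10 1-2 | 12 2-6 | 10 6-19 | 15 19-33 | 14 33-45 | 13 45-50 |
Completion: 10=19  11=1  12=6  13=50  14=45  15=33
Waiting times: 10=5, 11=0, 12=0, 13=39, 14=27, 15=13
Average waiting = (5+0+0+39+27+13) / 6 = 84/6 = 14.00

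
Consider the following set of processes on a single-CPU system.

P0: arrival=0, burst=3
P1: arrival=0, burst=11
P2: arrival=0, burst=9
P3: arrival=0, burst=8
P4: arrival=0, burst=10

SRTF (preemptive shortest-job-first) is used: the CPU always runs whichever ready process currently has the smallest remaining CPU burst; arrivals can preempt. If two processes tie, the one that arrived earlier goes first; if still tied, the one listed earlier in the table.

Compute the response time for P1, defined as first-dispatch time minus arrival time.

Gantt: | P0 0-3 | P3 3-11 | P2 11-20 | P4 20-30 | P1 30-41 |
Completion: P0=3  P1=41  P2=20  P3=11  P4=30
Response(P1) = first start − arrival = 30 − 0 = 30

30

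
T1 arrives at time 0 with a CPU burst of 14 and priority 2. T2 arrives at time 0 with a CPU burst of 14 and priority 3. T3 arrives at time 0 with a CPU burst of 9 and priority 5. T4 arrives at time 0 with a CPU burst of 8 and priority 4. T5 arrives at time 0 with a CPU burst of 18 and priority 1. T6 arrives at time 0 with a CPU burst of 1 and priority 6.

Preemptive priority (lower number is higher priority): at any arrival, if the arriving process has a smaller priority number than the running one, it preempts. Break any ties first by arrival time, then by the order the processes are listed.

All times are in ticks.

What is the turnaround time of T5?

Gantt: | T5 0-18 | T1 18-32 | T2 32-46 | T4 46-54 | T3 54-63 | T6 63-64 |
Completion: T1=32  T2=46  T3=63  T4=54  T5=18  T6=64
Turnaround (C−A): T1=32  T2=46  T3=63  T4=54  T5=18  T6=64
Turnaround(T5) = completion − arrival = 18 − 0 = 18

18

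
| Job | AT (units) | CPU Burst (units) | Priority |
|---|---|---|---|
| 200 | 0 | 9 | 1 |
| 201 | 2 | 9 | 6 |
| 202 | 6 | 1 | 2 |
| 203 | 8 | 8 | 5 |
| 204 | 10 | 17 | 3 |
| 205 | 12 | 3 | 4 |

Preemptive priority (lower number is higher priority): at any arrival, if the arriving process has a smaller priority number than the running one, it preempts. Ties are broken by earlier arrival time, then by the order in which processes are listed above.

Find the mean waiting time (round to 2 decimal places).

Timeline: | 200 0-9 | 202 9-10 | 204 10-27 | 205 27-30 | 203 30-38 | 201 38-47 |
Completion: 200=9  201=47  202=10  203=38  204=27  205=30
Turnaround (C−A): 200=9  201=45  202=4  203=30  204=17  205=18
Waiting times: 200=0, 201=36, 202=3, 203=22, 204=0, 205=15
Average waiting = (0+36+3+22+0+15) / 6 = 76/6 = 12.67

12.67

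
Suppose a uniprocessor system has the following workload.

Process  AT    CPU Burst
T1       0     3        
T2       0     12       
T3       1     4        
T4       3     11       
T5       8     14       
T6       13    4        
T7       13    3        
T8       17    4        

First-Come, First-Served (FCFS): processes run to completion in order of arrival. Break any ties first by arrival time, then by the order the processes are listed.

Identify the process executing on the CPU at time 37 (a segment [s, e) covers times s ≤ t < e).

Timeline: | T1 0-3 | T2 3-15 | T3 15-19 | T4 19-30 | T5 30-44 | T6 44-48 | T7 48-51 | T8 51-55 |
Completion: T1=3  T2=15  T3=19  T4=30  T5=44  T6=48  T7=51  T8=55
Turnaround (C−A): T1=3  T2=15  T3=18  T4=27  T5=36  T6=35  T7=38  T8=38

T5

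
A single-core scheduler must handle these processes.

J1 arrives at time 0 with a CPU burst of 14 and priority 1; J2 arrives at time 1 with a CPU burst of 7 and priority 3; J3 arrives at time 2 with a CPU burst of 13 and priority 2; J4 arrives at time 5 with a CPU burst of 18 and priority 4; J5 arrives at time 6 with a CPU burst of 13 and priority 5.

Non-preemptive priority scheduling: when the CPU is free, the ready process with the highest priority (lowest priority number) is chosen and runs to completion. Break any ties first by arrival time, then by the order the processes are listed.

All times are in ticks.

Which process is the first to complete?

J1

Schedule: | J1 0-14 | J3 14-27 | J2 27-34 | J4 34-52 | J5 52-65 |
Completion: J1=14  J2=34  J3=27  J4=52  J5=65
Turnaround (C−A): J1=14  J2=33  J3=25  J4=47  J5=59
Finish order: J1 → J3 → J2 → J4 → J5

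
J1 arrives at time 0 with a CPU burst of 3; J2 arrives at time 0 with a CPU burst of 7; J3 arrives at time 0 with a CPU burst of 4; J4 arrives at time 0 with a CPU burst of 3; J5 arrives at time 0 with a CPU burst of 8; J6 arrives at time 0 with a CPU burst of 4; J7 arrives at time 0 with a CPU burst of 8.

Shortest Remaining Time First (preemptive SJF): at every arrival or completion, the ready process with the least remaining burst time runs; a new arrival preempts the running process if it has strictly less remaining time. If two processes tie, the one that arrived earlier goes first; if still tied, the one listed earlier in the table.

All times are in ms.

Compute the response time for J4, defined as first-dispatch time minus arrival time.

Gantt: | J1 0-3 | J4 3-6 | J3 6-10 | J6 10-14 | J2 14-21 | J5 21-29 | J7 29-37 |
Completion: J1=3  J2=21  J3=10  J4=6  J5=29  J6=14  J7=37
Turnaround (C−A): J1=3  J2=21  J3=10  J4=6  J5=29  J6=14  J7=37
Response(J4) = first start − arrival = 3 − 0 = 3

3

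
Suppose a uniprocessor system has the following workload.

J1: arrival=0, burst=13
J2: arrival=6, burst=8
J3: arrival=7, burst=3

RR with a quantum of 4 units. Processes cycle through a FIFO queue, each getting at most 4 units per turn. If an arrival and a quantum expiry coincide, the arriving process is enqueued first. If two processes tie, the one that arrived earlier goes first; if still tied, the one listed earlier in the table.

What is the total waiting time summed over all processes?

Schedule: | J1 0-8 | J2 8-12 | J3 12-15 | J1 15-19 | J2 19-23 | J1 23-24 |
Completion: J1=24  J2=23  J3=15
Turnaround (C−A): J1=24  J2=17  J3=8
Waiting = turnaround − burst: J1=11, J2=9, J3=5
Total waiting = 11 + 9 + 5 = 25

25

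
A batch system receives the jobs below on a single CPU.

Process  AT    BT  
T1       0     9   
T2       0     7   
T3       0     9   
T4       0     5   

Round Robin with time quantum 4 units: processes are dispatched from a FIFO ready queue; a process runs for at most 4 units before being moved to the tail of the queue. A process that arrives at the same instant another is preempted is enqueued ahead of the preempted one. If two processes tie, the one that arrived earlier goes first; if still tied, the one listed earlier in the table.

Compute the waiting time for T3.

21

Schedule: | T1 0-4 | T2 4-8 | T3 8-12 | T4 12-16 | T1 16-20 | T2 20-23 | T3 23-27 | T4 27-28 | T1 28-29 | T3 29-30 |
Completion: T1=29  T2=23  T3=30  T4=28
Turnaround (C−A): T1=29  T2=23  T3=30  T4=28
Waiting(T3) = turnaround − burst = 30 − 9 = 21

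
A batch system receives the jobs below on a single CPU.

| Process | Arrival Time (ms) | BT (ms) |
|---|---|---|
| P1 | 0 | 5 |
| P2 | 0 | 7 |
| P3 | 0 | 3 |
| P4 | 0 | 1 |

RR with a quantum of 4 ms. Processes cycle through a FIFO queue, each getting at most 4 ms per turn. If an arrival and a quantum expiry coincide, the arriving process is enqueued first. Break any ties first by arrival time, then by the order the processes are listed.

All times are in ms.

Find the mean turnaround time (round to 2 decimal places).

13.00

Schedule: | P1 0-4 | P2 4-8 | P3 8-11 | P4 11-12 | P1 12-13 | P2 13-16 |
Completion: P1=13  P2=16  P3=11  P4=12
Turnaround (C−A): P1=13  P2=16  P3=11  P4=12
Turnaround times: P1=13, P2=16, P3=11, P4=12
Average turnaround = (13+16+11+12) / 4 = 52/4 = 13.00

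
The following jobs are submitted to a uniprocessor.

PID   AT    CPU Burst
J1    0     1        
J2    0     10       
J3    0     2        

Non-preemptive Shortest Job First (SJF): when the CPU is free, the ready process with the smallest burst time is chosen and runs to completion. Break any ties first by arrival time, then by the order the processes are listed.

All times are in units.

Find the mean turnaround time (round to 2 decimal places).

5.67

Gantt: | J1 0-1 | J3 1-3 | J2 3-13 |
Completion: J1=1  J2=13  J3=3
Turnaround (C−A): J1=1  J2=13  J3=3
Turnaround times: J1=1, J2=13, J3=3
Average turnaround = (1+13+3) / 3 = 17/3 = 5.67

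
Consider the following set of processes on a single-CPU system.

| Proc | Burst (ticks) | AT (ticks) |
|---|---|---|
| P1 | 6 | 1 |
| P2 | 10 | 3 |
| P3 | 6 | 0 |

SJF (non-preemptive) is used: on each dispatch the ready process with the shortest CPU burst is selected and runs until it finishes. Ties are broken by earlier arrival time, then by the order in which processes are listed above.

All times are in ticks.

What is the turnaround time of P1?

11

Schedule: | P3 0-6 | P1 6-12 | P2 12-22 |
Completion: P1=12  P2=22  P3=6
Turnaround (C−A): P1=11  P2=19  P3=6
Turnaround(P1) = completion − arrival = 12 − 1 = 11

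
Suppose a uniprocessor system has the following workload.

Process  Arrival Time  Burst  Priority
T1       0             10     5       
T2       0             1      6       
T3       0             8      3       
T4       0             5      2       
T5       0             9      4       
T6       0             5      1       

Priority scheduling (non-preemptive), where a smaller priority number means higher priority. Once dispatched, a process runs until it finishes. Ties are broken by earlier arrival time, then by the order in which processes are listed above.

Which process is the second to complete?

T4

Gantt: | T6 0-5 | T4 5-10 | T3 10-18 | T5 18-27 | T1 27-37 | T2 37-38 |
Completion: T1=37  T2=38  T3=18  T4=10  T5=27  T6=5
Turnaround (C−A): T1=37  T2=38  T3=18  T4=10  T5=27  T6=5
Finish order: T6 → T4 → T3 → T5 → T1 → T2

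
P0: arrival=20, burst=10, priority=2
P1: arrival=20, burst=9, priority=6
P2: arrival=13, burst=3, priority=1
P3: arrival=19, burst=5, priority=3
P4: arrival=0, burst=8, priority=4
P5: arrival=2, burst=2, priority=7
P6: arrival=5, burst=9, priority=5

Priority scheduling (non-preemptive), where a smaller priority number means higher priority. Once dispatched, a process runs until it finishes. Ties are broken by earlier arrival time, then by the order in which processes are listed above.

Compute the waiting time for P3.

11

Gantt: | P4 0-8 | P6 8-17 | P2 17-20 | P0 20-30 | P3 30-35 | P1 35-44 | P5 44-46 |
Completion: P0=30  P1=44  P2=20  P3=35  P4=8  P5=46  P6=17
Waiting(P3) = turnaround − burst = 16 − 5 = 11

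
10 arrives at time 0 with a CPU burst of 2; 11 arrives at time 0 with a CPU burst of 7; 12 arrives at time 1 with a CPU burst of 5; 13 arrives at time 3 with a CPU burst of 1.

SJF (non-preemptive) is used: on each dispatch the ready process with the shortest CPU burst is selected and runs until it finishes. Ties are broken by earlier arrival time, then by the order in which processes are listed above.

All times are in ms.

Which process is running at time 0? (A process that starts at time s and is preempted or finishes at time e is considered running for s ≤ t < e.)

Gantt: | 10 0-2 | 12 2-7 | 13 7-8 | 11 8-15 |
Completion: 10=2  11=15  12=7  13=8

10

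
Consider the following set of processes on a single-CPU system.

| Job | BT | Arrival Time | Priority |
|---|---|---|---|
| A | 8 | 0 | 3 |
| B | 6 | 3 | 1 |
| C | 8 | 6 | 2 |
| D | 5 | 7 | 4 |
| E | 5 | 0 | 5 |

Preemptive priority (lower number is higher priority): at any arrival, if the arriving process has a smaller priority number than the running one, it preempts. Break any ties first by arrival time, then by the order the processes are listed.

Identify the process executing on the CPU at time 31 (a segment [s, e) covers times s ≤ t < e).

E

Gantt: | A 0-3 | B 3-9 | C 9-17 | A 17-22 | D 22-27 | E 27-32 |
Completion: A=22  B=9  C=17  D=27  E=32
Turnaround (C−A): A=22  B=6  C=11  D=20  E=32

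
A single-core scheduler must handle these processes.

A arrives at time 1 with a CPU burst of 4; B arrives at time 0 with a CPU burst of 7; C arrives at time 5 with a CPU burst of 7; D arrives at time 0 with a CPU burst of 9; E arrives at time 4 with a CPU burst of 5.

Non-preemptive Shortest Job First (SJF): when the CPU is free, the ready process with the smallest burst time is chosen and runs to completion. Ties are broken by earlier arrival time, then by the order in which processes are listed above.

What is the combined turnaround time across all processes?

79

Timeline: | B 0-7 | A 7-11 | E 11-16 | C 16-23 | D 23-32 |
Completion: A=11  B=7  C=23  D=32  E=16
Turnaround (C−A): A=10  B=7  C=18  D=32  E=12
Turnaround = completion − arrival: A=10, B=7, C=18, D=32, E=12
Total turnaround = 10 + 7 + 18 + 32 + 12 = 79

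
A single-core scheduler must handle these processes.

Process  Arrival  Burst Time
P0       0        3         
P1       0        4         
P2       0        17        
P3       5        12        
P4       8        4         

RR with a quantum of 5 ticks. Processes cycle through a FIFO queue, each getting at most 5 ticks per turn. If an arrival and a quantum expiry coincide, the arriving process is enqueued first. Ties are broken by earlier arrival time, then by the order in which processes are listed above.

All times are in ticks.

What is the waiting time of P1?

3

Timeline: | P0 0-3 | P1 3-7 | P2 7-12 | P3 12-17 | P4 17-21 | P2 21-26 | P3 26-31 | P2 31-36 | P3 36-38 | P2 38-40 |
Completion: P0=3  P1=7  P2=40  P3=38  P4=21
Turnaround (C−A): P0=3  P1=7  P2=40  P3=33  P4=13
Waiting(P1) = turnaround − burst = 7 − 4 = 3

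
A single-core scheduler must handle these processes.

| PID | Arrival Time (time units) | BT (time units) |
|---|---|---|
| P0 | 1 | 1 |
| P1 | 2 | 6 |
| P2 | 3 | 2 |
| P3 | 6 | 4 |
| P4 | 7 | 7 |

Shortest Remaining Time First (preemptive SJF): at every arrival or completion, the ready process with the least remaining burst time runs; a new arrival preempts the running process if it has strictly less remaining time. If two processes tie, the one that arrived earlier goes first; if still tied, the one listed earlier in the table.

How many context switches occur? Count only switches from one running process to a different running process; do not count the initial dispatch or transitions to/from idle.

5

Timeline: | idle 0-1 | P0 1-2 | P1 2-3 | P2 3-5 | P1 5-10 | P3 10-14 | P4 14-21 |
Completion: P0=2  P1=10  P2=5  P3=14  P4=21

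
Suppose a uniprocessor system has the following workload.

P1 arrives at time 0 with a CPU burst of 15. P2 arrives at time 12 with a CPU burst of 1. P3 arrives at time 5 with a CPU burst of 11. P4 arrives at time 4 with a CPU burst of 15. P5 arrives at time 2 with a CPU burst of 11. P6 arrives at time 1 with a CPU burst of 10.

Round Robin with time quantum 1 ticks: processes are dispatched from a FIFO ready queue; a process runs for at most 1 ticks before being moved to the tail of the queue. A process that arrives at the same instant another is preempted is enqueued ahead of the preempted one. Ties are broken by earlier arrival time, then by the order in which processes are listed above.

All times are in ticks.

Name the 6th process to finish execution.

Timeline: | P1 0-1 | P6 1-2 | P1 2-3 | P5 3-4 | P6 4-5 | P1 5-6 | P4 6-7 | P5 7-8 | P3 8-9 | P6 9-10 | P1 10-11 | P4 11-12 | P5 12-13 | P3 13-14 | P6 14-15 | P1 15-16 | P2 16-17 | P4 17-18 | P5 18-19 | P3 19-20 | P6 20-21 | P1 21-22 | P4 22-23 | P5 23-24 | P3 24-25 | P6 25-26 | P1 26-27 | P4 27-28 | P5 28-29 | P3 29-30 | P6 30-31 | P1 31-32 | P4 32-33 | P5 33-34 | P3 34-35 | P6 35-36 | P1 36-37 | P4 37-38 | P5 38-39 | P3 39-40 | P6 40-41 | P1 41-42 | P4 42-43 | P5 43-44 | P3 44-45 | P6 45-46 | P1 46-47 | P4 47-48 | P5 48-49 | P3 49-50 | P1 50-51 | P4 51-52 | P5 52-53 | P3 53-54 | P1 54-55 | P4 55-56 | P3 56-57 | P1 57-58 | P4 58-59 | P1 59-60 | P4 60-63 |
Completion: P1=60  P2=17  P3=57  P4=63  P5=53  P6=46
Finish order: P2 → P6 → P5 → P3 → P1 → P4

P4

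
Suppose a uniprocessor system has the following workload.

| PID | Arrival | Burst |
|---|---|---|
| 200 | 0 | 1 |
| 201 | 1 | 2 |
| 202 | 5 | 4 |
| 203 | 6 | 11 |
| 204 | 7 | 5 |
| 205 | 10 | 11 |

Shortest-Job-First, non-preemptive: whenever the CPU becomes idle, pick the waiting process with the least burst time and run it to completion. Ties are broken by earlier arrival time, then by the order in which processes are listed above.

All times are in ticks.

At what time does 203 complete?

25

Schedule: | 200 0-1 | 201 1-3 | idle 3-5 | 202 5-9 | 204 9-14 | 203 14-25 | 205 25-36 |
Completion: 200=1  201=3  202=9  203=25  204=14  205=36
Turnaround (C−A): 200=1  201=2  202=4  203=19  204=7  205=26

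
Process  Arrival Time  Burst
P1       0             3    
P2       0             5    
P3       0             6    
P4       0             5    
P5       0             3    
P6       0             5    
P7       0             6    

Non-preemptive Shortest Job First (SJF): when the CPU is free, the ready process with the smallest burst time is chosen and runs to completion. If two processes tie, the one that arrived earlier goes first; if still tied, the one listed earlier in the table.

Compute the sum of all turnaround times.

117

Timeline: | P1 0-3 | P5 3-6 | P2 6-11 | P4 11-16 | P6 16-21 | P3 21-27 | P7 27-33 |
Completion: P1=3  P2=11  P3=27  P4=16  P5=6  P6=21  P7=33
Turnaround (C−A): P1=3  P2=11  P3=27  P4=16  P5=6  P6=21  P7=33
Turnaround = completion − arrival: P1=3, P2=11, P3=27, P4=16, P5=6, P6=21, P7=33
Total turnaround = 3 + 11 + 27 + 16 + 6 + 21 + 33 = 117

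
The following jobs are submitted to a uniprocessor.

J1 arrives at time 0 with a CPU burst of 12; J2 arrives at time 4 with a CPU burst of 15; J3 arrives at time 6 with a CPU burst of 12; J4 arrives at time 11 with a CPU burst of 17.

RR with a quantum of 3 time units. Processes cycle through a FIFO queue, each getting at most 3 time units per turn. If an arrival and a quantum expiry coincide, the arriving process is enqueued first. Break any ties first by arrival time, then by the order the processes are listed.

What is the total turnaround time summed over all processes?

Schedule: | J1 0-6 | J2 6-9 | J3 9-12 | J1 12-15 | J2 15-18 | J4 18-21 | J3 21-24 | J1 24-27 | J2 27-30 | J4 30-33 | J3 33-36 | J2 36-39 | J4 39-42 | J3 42-45 | J2 45-48 | J4 48-56 |
Completion: J1=27  J2=48  J3=45  J4=56
Turnaround = completion − arrival: J1=27, J2=44, J3=39, J4=45
Total turnaround = 27 + 44 + 39 + 45 = 155

155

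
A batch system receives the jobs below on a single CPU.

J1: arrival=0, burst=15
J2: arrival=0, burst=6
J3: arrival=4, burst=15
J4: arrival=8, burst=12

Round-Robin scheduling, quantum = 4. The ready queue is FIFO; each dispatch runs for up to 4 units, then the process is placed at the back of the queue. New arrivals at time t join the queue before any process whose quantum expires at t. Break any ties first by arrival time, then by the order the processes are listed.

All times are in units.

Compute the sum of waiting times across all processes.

Schedule: | J1 0-4 | J2 4-8 | J3 8-12 | J1 12-16 | J4 16-20 | J2 20-22 | J3 22-26 | J1 26-30 | J4 30-34 | J3 34-38 | J1 38-41 | J4 41-45 | J3 45-48 |
Completion: J1=41  J2=22  J3=48  J4=45
Turnaround (C−A): J1=41  J2=22  J3=44  J4=37
Waiting = turnaround − burst: J1=26, J2=16, J3=29, J4=25
Total waiting = 26 + 16 + 29 + 25 = 96

96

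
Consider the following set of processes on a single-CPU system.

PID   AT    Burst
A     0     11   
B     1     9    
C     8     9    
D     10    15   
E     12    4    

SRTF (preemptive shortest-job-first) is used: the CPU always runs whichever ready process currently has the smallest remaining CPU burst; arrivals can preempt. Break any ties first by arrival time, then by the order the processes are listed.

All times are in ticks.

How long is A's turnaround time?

Schedule: | A 0-1 | B 1-10 | C 10-12 | E 12-16 | C 16-23 | A 23-33 | D 33-48 |
Completion: A=33  B=10  C=23  D=48  E=16
Turnaround (C−A): A=33  B=9  C=15  D=38  E=4
Turnaround(A) = completion − arrival = 33 − 0 = 33

33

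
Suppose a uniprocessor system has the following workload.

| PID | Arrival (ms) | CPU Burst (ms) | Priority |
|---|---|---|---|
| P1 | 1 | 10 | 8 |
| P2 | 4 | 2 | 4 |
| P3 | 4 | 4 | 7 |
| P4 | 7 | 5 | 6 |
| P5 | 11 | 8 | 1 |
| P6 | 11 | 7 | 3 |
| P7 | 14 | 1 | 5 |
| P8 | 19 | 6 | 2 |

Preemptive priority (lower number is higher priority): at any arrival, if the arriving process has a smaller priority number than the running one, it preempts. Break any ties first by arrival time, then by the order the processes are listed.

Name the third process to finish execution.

P8

Schedule: | idle 0-1 | P1 1-4 | P2 4-6 | P3 6-7 | P4 7-11 | P5 11-19 | P8 19-25 | P6 25-32 | P7 32-33 | P4 33-34 | P3 34-37 | P1 37-44 |
Completion: P1=44  P2=6  P3=37  P4=34  P5=19  P6=32  P7=33  P8=25
Turnaround (C−A): P1=43  P2=2  P3=33  P4=27  P5=8  P6=21  P7=19  P8=6
Finish order: P2 → P5 → P8 → P6 → P7 → P4 → P3 → P1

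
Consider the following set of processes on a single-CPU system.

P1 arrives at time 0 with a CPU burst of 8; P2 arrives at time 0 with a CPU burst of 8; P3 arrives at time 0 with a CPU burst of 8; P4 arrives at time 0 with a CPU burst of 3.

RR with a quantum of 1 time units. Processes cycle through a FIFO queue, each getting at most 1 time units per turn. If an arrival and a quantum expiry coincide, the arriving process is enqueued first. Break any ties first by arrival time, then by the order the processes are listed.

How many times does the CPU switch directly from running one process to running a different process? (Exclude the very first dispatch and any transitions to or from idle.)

Gantt: | P1 0-1 | P2 1-2 | P3 2-3 | P4 3-4 | P1 4-5 | P2 5-6 | P3 6-7 | P4 7-8 | P1 8-9 | P2 9-10 | P3 10-11 | P4 11-12 | P1 12-13 | P2 13-14 | P3 14-15 | P1 15-16 | P2 16-17 | P3 17-18 | P1 18-19 | P2 19-20 | P3 20-21 | P1 21-22 | P2 22-23 | P3 23-24 | P1 24-25 | P2 25-26 | P3 26-27 |
Completion: P1=25  P2=26  P3=27  P4=12
Turnaround (C−A): P1=25  P2=26  P3=27  P4=12

26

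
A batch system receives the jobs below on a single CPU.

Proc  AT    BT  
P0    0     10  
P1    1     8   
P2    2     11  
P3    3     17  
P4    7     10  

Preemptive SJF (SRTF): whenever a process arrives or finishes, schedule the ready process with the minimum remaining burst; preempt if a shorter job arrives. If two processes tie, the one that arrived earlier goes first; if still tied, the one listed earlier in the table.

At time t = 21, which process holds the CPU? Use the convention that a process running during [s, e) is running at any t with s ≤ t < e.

Gantt: | P0 0-1 | P1 1-9 | P0 9-18 | P4 18-28 | P2 28-39 | P3 39-56 |
Completion: P0=18  P1=9  P2=39  P3=56  P4=28

P4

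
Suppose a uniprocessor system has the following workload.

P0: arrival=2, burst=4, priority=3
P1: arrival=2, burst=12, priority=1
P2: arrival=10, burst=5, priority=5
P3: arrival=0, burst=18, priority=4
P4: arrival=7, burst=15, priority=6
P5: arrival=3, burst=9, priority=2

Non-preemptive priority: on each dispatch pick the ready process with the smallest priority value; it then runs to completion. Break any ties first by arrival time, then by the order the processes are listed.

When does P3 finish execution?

Schedule: | P3 0-18 | P1 18-30 | P5 30-39 | P0 39-43 | P2 43-48 | P4 48-63 |
Completion: P0=43  P1=30  P2=48  P3=18  P4=63  P5=39
Turnaround (C−A): P0=41  P1=28  P2=38  P3=18  P4=56  P5=36

18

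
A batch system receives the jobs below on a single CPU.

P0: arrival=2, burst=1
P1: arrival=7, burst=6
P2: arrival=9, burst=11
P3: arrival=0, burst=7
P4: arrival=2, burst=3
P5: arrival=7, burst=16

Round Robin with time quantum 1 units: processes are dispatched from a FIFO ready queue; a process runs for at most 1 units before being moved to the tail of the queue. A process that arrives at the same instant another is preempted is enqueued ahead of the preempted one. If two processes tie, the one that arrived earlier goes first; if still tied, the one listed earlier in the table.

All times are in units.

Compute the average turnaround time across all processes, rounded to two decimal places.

Schedule: | P3 0-2 | P0 2-3 | P4 3-4 | P3 4-5 | P4 5-6 | P3 6-7 | P4 7-8 | P1 8-9 | P5 9-10 | P3 10-11 | P2 11-12 | P1 12-13 | P5 13-14 | P3 14-15 | P2 15-16 | P1 16-17 | P5 17-18 | P3 18-19 | P2 19-20 | P1 20-21 | P5 21-22 | P2 22-23 | P1 23-24 | P5 24-25 | P2 25-26 | P1 26-27 | P5 27-28 | P2 28-29 | P5 29-30 | P2 30-31 | P5 31-32 | P2 32-33 | P5 33-34 | P2 34-35 | P5 35-36 | P2 36-37 | P5 37-38 | P2 38-39 | P5 39-44 |
Completion: P0=3  P1=27  P2=39  P3=19  P4=8  P5=44
Turnaround (C−A): P0=1  P1=20  P2=30  P3=19  P4=6  P5=37
Turnaround times: P0=1, P1=20, P2=30, P3=19, P4=6, P5=37
Average turnaround = (1+20+30+19+6+37) / 6 = 113/6 = 18.83

18.83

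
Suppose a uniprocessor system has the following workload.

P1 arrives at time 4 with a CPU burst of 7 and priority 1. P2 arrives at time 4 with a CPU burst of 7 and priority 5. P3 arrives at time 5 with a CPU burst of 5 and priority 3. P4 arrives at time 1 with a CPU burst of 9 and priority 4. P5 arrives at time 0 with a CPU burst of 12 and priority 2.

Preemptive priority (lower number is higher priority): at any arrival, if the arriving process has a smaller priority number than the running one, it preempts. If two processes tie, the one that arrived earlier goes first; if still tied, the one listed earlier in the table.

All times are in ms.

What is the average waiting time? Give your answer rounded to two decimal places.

Schedule: | P5 0-4 | P1 4-11 | P5 11-19 | P3 19-24 | P4 24-33 | P2 33-40 |
Completion: P1=11  P2=40  P3=24  P4=33  P5=19
Waiting times: P1=0, P2=29, P3=14, P4=23, P5=7
Average waiting = (0+29+14+23+7) / 5 = 73/5 = 14.60

14.60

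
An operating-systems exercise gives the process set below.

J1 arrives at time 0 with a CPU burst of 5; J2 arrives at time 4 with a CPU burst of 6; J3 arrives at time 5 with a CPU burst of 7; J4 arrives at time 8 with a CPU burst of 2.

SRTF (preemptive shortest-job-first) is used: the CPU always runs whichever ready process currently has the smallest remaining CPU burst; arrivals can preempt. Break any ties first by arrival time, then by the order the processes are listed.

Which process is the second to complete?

Gantt: | J1 0-5 | J2 5-8 | J4 8-10 | J2 10-13 | J3 13-20 |
Completion: J1=5  J2=13  J3=20  J4=10
Turnaround (C−A): J1=5  J2=9  J3=15  J4=2
Finish order: J1 → J4 → J2 → J3

J4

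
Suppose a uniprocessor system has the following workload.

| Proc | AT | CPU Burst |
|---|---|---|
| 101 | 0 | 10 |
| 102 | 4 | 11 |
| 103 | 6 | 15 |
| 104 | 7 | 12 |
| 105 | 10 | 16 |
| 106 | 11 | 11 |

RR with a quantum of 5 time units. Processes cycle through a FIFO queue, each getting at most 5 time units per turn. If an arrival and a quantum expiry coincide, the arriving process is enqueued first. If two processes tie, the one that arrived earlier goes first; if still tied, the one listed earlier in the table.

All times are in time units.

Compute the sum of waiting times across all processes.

Timeline: | 101 0-5 | 102 5-10 | 101 10-15 | 103 15-20 | 104 20-25 | 105 25-30 | 102 30-35 | 106 35-40 | 103 40-45 | 104 45-50 | 105 50-55 | 102 55-56 | 106 56-61 | 103 61-66 | 104 66-68 | 105 68-73 | 106 73-74 | 105 74-75 |
Completion: 101=15  102=56  103=66  104=68  105=75  106=74
Waiting = turnaround − burst: 101=5, 102=41, 103=45, 104=49, 105=49, 106=52
Total waiting = 5 + 41 + 45 + 49 + 49 + 52 = 241

241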